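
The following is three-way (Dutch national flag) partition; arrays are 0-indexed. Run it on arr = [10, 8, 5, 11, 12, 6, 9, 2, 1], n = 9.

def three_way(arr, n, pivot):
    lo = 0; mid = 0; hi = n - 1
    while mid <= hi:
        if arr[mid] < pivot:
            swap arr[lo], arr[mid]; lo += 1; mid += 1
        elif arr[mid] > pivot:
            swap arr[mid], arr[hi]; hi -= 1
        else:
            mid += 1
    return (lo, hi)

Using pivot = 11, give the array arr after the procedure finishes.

pivot = 11; lo=0, mid=0, hi=8
arr[mid]=10<11: swap arr[0],arr[0]; lo=1,mid=1 → [10, 8, 5, 11, 12, 6, 9, 2, 1]
arr[mid]=8<11: swap arr[1],arr[1]; lo=2,mid=2 → [10, 8, 5, 11, 12, 6, 9, 2, 1]
arr[mid]=5<11: swap arr[2],arr[2]; lo=3,mid=3 → [10, 8, 5, 11, 12, 6, 9, 2, 1]
arr[mid]=11=11: mid=4
arr[mid]=12>11: swap arr[4],arr[8]; hi=7 → [10, 8, 5, 11, 1, 6, 9, 2, 12]
arr[mid]=1<11: swap arr[3],arr[4]; lo=4,mid=5 → [10, 8, 5, 1, 11, 6, 9, 2, 12]
arr[mid]=6<11: swap arr[4],arr[5]; lo=5,mid=6 → [10, 8, 5, 1, 6, 11, 9, 2, 12]
arr[mid]=9<11: swap arr[5],arr[6]; lo=6,mid=7 → [10, 8, 5, 1, 6, 9, 11, 2, 12]
arr[mid]=2<11: swap arr[6],arr[7]; lo=7,mid=8 → [10, 8, 5, 1, 6, 9, 2, 11, 12]
end: lo=7, hi=7; arr = [10, 8, 5, 1, 6, 9, 2, 11, 12]

[10, 8, 5, 1, 6, 9, 2, 11, 12]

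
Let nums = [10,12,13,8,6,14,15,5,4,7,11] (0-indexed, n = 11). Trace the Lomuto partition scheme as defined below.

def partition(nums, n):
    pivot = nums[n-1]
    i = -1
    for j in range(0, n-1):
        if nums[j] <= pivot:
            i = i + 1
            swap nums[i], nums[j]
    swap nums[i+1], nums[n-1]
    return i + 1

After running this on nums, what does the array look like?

[10,8,6,5,4,7,11,12,13,14,15]

pivot = nums[10] = 11; i = -1
j=0: nums[0]=10 ≤ 11 → i=0, swap nums[0],nums[0] (no change) → [10,12,13,8,6,14,15,5,4,7,11]
j=1: nums[1]=12 > 11 → no swap
j=2: nums[2]=13 > 11 → no swap
j=3: nums[3]=8 ≤ 11 → i=1, swap nums[1],nums[3] → [10,8,13,12,6,14,15,5,4,7,11]
j=4: nums[4]=6 ≤ 11 → i=2, swap nums[2],nums[4] → [10,8,6,12,13,14,15,5,4,7,11]
j=5: nums[5]=14 > 11 → no swap
j=6: nums[6]=15 > 11 → no swap
j=7: nums[7]=5 ≤ 11 → i=3, swap nums[3],nums[7] → [10,8,6,5,13,14,15,12,4,7,11]
j=8: nums[8]=4 ≤ 11 → i=4, swap nums[4],nums[8] → [10,8,6,5,4,14,15,12,13,7,11]
j=9: nums[9]=7 ≤ 11 → i=5, swap nums[5],nums[9] → [10,8,6,5,4,7,15,12,13,14,11]
final swap nums[6],nums[10] → [10,8,6,5,4,7,11,12,13,14,15]; return 6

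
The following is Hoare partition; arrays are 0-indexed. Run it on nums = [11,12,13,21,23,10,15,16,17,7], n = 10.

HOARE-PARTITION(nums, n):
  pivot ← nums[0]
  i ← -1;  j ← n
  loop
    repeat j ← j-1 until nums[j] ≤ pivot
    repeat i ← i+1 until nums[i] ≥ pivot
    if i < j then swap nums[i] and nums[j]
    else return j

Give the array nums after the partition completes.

[7,10,13,21,23,12,15,16,17,11]

pivot = nums[0] = 11; i = -1, j = 10
j→9 (nums[9]=7≤11), i→0 (nums[0]=11≥11); i<j, swap → [7,12,13,21,23,10,15,16,17,11]
j→5 (nums[5]=10≤11), i→1 (nums[1]=12≥11); i<j, swap → [7,10,13,21,23,12,15,16,17,11]
j→1, i→2; i≥j, return j=1. nums = [7,10,13,21,23,12,15,16,17,11]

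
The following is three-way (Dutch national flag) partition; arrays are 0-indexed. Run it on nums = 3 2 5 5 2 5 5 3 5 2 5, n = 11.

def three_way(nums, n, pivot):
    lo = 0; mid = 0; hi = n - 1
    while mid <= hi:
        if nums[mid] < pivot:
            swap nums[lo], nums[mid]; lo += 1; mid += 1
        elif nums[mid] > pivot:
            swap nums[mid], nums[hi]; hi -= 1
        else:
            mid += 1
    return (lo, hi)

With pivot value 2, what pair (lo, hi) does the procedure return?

(0, 2)

lo=0 mid=0 hi=10
3>2: swap(0,10), hi=9 ⇒ 5 2 5 5 2 5 5 3 5 2 3
5>2: swap(0,9), hi=8 ⇒ 2 2 5 5 2 5 5 3 5 5 3
2=2: mid=1
2=2: mid=2
5>2: swap(2,8), hi=7 ⇒ 2 2 5 5 2 5 5 3 5 5 3
5>2: swap(2,7), hi=6 ⇒ 2 2 3 5 2 5 5 5 5 5 3
3>2: swap(2,6), hi=5 ⇒ 2 2 5 5 2 5 3 5 5 5 3
5>2: swap(2,5), hi=4 ⇒ 2 2 5 5 2 5 3 5 5 5 3
5>2: swap(2,4), hi=3 ⇒ 2 2 2 5 5 5 3 5 5 5 3
2=2: mid=3
5>2: swap(3,3), hi=2 ⇒ 2 2 2 5 5 5 3 5 5 5 3
done. lo=0 hi=2; nums=2 2 2 5 5 5 3 5 5 5 3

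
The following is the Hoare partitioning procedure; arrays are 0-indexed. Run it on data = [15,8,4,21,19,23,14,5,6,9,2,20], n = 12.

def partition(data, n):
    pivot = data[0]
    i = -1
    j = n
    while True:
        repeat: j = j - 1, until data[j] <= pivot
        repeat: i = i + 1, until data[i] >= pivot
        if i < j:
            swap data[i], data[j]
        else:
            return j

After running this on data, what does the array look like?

pivot=15
j stops at 10 (2), i stops at 0 (15); swap ⇒ [2,8,4,21,19,23,14,5,6,9,15,20]
j stops at 9 (9), i stops at 3 (21); swap ⇒ [2,8,4,9,19,23,14,5,6,21,15,20]
j stops at 8 (6), i stops at 4 (19); swap ⇒ [2,8,4,9,6,23,14,5,19,21,15,20]
j stops at 7 (5), i stops at 5 (23); swap ⇒ [2,8,4,9,6,5,14,23,19,21,15,20]
j stops at 6, i stops at 7; i≥j ⇒ return 6. data=[2,8,4,9,6,5,14,23,19,21,15,20]

[2,8,4,9,6,5,14,23,19,21,15,20]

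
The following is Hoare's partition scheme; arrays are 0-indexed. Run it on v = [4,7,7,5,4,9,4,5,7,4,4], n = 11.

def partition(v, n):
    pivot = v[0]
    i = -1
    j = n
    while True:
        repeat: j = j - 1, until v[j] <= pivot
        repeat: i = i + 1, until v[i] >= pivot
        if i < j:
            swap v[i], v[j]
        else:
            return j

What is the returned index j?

pivot = v[0] = 4; i = -1, j = 11
j→10 (v[10]=4≤4), i→0 (v[0]=4≥4); i<j, swap → [4,7,7,5,4,9,4,5,7,4,4]
j→9 (v[9]=4≤4), i→1 (v[1]=7≥4); i<j, swap → [4,4,7,5,4,9,4,5,7,7,4]
j→6 (v[6]=4≤4), i→2 (v[2]=7≥4); i<j, swap → [4,4,4,5,4,9,7,5,7,7,4]
j→4 (v[4]=4≤4), i→3 (v[3]=5≥4); i<j, swap → [4,4,4,4,5,9,7,5,7,7,4]
j→3, i→4; i≥j, return j=3. v = [4,4,4,4,5,9,7,5,7,7,4]

3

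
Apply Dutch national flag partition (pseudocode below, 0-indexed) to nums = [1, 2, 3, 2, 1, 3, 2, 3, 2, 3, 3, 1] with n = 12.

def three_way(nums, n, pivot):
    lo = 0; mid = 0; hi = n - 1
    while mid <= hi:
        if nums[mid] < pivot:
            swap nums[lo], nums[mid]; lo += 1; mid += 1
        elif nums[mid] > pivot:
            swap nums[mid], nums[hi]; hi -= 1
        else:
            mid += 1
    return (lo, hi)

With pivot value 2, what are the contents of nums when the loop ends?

pivot = 2; lo=0, mid=0, hi=11
nums[mid]=1<2: swap nums[0],nums[0]; lo=1,mid=1 → [1, 2, 3, 2, 1, 3, 2, 3, 2, 3, 3, 1]
nums[mid]=2=2: mid=2
nums[mid]=3>2: swap nums[2],nums[11]; hi=10 → [1, 2, 1, 2, 1, 3, 2, 3, 2, 3, 3, 3]
nums[mid]=1<2: swap nums[1],nums[2]; lo=2,mid=3 → [1, 1, 2, 2, 1, 3, 2, 3, 2, 3, 3, 3]
nums[mid]=2=2: mid=4
nums[mid]=1<2: swap nums[2],nums[4]; lo=3,mid=5 → [1, 1, 1, 2, 2, 3, 2, 3, 2, 3, 3, 3]
nums[mid]=3>2: swap nums[5],nums[10]; hi=9 → [1, 1, 1, 2, 2, 3, 2, 3, 2, 3, 3, 3]
nums[mid]=3>2: swap nums[5],nums[9]; hi=8 → [1, 1, 1, 2, 2, 3, 2, 3, 2, 3, 3, 3]
nums[mid]=3>2: swap nums[5],nums[8]; hi=7 → [1, 1, 1, 2, 2, 2, 2, 3, 3, 3, 3, 3]
nums[mid]=2=2: mid=6
nums[mid]=2=2: mid=7
nums[mid]=3>2: swap nums[7],nums[7]; hi=6 → [1, 1, 1, 2, 2, 2, 2, 3, 3, 3, 3, 3]
end: lo=3, hi=6; nums = [1, 1, 1, 2, 2, 2, 2, 3, 3, 3, 3, 3]

[1, 1, 1, 2, 2, 2, 2, 3, 3, 3, 3, 3]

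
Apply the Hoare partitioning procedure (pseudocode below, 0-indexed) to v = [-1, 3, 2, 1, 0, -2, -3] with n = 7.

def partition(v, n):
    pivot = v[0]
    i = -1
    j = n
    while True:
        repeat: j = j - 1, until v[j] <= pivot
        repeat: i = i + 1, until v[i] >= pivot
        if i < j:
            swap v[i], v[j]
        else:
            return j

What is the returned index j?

1

pivot = v[0] = -1; i = -1, j = 7
j→6 (v[6]=-3≤-1), i→0 (v[0]=-1≥-1); i<j, swap → [-3, 3, 2, 1, 0, -2, -1]
j→5 (v[5]=-2≤-1), i→1 (v[1]=3≥-1); i<j, swap → [-3, -2, 2, 1, 0, 3, -1]
j→1, i→2; i≥j, return j=1. v = [-3, -2, 2, 1, 0, 3, -1]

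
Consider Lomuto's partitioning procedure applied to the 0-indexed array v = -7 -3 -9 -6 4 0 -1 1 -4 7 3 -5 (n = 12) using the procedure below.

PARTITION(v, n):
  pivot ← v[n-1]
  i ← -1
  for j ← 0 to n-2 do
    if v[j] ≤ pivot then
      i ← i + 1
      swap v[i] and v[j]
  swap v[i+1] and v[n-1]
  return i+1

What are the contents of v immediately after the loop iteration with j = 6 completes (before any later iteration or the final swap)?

pivot=-5, i=-1
j=0: -7≤-5, i=0, swap(0,0) ⇒ -7 -3 -9 -6 4 0 -1 1 -4 7 3 -5
j=1: -3>-5, skip
j=2: -9≤-5, i=1, swap(1,2) ⇒ -7 -9 -3 -6 4 0 -1 1 -4 7 3 -5
j=3: -6≤-5, i=2, swap(2,3) ⇒ -7 -9 -6 -3 4 0 -1 1 -4 7 3 -5
j=4: 4>-5, skip
j=5: 0>-5, skip
j=6: -1>-5, skip
(after j=6) v = -7 -9 -6 -3 4 0 -1 1 -4 7 3 -5

-7 -9 -6 -3 4 0 -1 1 -4 7 3 -5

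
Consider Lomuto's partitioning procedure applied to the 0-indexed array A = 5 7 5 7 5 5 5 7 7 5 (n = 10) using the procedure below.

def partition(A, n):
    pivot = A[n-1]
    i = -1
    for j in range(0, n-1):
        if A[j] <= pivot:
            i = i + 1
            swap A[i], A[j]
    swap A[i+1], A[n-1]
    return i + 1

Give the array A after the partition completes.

pivot=5, i=-1
j=0: 5≤5, i=0, swap(0,0) ⇒ 5 7 5 7 5 5 5 7 7 5
j=1: 7>5, skip
j=2: 5≤5, i=1, swap(1,2) ⇒ 5 5 7 7 5 5 5 7 7 5
j=3: 7>5, skip
j=4: 5≤5, i=2, swap(2,4) ⇒ 5 5 5 7 7 5 5 7 7 5
j=5: 5≤5, i=3, swap(3,5) ⇒ 5 5 5 5 7 7 5 7 7 5
j=6: 5≤5, i=4, swap(4,6) ⇒ 5 5 5 5 5 7 7 7 7 5
j=7: 7>5, skip
j=8: 7>5, skip
swap(5,9) ⇒ 5 5 5 5 5 5 7 7 7 7; return 5

5 5 5 5 5 5 7 7 7 7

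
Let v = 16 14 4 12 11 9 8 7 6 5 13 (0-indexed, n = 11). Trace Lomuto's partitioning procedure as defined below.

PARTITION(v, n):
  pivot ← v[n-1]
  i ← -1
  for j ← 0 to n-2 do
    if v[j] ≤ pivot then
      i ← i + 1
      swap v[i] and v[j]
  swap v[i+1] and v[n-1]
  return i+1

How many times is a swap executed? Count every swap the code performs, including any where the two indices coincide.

pivot=13, i=-1
j=0: 16>13, skip
j=1: 14>13, skip
j=2: 4≤13, i=0, swap(0,2) ⇒ 4 14 16 12 11 9 8 7 6 5 13
j=3: 12≤13, i=1, swap(1,3) ⇒ 4 12 16 14 11 9 8 7 6 5 13
j=4: 11≤13, i=2, swap(2,4) ⇒ 4 12 11 14 16 9 8 7 6 5 13
j=5: 9≤13, i=3, swap(3,5) ⇒ 4 12 11 9 16 14 8 7 6 5 13
j=6: 8≤13, i=4, swap(4,6) ⇒ 4 12 11 9 8 14 16 7 6 5 13
j=7: 7≤13, i=5, swap(5,7) ⇒ 4 12 11 9 8 7 16 14 6 5 13
j=8: 6≤13, i=6, swap(6,8) ⇒ 4 12 11 9 8 7 6 14 16 5 13
j=9: 5≤13, i=7, swap(7,9) ⇒ 4 12 11 9 8 7 6 5 16 14 13
swap(8,10) ⇒ 4 12 11 9 8 7 6 5 13 14 16; return 8

9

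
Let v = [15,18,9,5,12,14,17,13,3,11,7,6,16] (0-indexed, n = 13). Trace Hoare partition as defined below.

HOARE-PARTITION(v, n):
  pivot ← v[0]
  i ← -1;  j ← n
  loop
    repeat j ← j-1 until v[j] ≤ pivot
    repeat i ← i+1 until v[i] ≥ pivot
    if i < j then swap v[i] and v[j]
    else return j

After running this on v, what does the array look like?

pivot = v[0] = 15; i = -1, j = 13
j→11 (v[11]=6≤15), i→0 (v[0]=15≥15); i<j, swap → [6,18,9,5,12,14,17,13,3,11,7,15,16]
j→10 (v[10]=7≤15), i→1 (v[1]=18≥15); i<j, swap → [6,7,9,5,12,14,17,13,3,11,18,15,16]
j→9 (v[9]=11≤15), i→6 (v[6]=17≥15); i<j, swap → [6,7,9,5,12,14,11,13,3,17,18,15,16]
j→8, i→9; i≥j, return j=8. v = [6,7,9,5,12,14,11,13,3,17,18,15,16]

[6,7,9,5,12,14,11,13,3,17,18,15,16]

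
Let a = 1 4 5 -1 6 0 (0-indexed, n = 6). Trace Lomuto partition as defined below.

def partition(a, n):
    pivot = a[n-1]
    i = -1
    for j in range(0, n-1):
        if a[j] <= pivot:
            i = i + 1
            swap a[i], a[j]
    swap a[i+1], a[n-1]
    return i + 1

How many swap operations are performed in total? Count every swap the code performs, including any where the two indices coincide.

pivot=0, i=-1
j=0: 1>0, skip
j=1: 4>0, skip
j=2: 5>0, skip
j=3: -1≤0, i=0, swap(0,3) ⇒ -1 4 5 1 6 0
j=4: 6>0, skip
swap(1,5) ⇒ -1 0 5 1 6 4; return 1

2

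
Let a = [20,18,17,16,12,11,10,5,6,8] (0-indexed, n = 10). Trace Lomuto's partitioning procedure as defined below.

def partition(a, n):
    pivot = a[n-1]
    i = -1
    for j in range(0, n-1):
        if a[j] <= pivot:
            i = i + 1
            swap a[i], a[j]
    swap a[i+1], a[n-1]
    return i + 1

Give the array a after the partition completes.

[5,6,8,16,12,11,10,20,18,17]

pivot = a[9] = 8; i = -1
j=0: a[0]=20 > 8 → no swap
j=1: a[1]=18 > 8 → no swap
j=2: a[2]=17 > 8 → no swap
j=3: a[3]=16 > 8 → no swap
j=4: a[4]=12 > 8 → no swap
j=5: a[5]=11 > 8 → no swap
j=6: a[6]=10 > 8 → no swap
j=7: a[7]=5 ≤ 8 → i=0, swap a[0],a[7] → [5,18,17,16,12,11,10,20,6,8]
j=8: a[8]=6 ≤ 8 → i=1, swap a[1],a[8] → [5,6,17,16,12,11,10,20,18,8]
final swap a[2],a[9] → [5,6,8,16,12,11,10,20,18,17]; return 2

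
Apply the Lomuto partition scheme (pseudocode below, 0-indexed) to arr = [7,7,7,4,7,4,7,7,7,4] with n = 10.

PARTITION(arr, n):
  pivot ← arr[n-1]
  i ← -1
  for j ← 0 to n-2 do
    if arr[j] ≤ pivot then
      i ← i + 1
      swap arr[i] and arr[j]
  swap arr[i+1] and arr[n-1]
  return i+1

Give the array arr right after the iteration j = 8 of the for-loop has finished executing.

pivot = arr[9] = 4; i = -1
j=0: arr[0]=7 > 4 → no swap
j=1: arr[1]=7 > 4 → no swap
j=2: arr[2]=7 > 4 → no swap
j=3: arr[3]=4 ≤ 4 → i=0, swap arr[0],arr[3] → [4,7,7,7,7,4,7,7,7,4]
j=4: arr[4]=7 > 4 → no swap
j=5: arr[5]=4 ≤ 4 → i=1, swap arr[1],arr[5] → [4,4,7,7,7,7,7,7,7,4]
j=6: arr[6]=7 > 4 → no swap
j=7: arr[7]=7 > 4 → no swap
j=8: arr[8]=7 > 4 → no swap
(after j=8) arr = [4,4,7,7,7,7,7,7,7,4]

[4,4,7,7,7,7,7,7,7,4]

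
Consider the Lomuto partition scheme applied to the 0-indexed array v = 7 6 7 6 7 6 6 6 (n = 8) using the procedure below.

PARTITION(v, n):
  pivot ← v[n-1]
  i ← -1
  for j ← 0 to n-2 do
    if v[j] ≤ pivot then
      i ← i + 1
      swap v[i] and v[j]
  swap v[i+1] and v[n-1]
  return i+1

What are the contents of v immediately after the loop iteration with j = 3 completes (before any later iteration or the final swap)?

pivot = v[7] = 6; i = -1
j=0: v[0]=7 > 6 → no swap
j=1: v[1]=6 ≤ 6 → i=0, swap v[0],v[1] → 6 7 7 6 7 6 6 6
j=2: v[2]=7 > 6 → no swap
j=3: v[3]=6 ≤ 6 → i=1, swap v[1],v[3] → 6 6 7 7 7 6 6 6
(after j=3) v = 6 6 7 7 7 6 6 6

6 6 7 7 7 6 6 6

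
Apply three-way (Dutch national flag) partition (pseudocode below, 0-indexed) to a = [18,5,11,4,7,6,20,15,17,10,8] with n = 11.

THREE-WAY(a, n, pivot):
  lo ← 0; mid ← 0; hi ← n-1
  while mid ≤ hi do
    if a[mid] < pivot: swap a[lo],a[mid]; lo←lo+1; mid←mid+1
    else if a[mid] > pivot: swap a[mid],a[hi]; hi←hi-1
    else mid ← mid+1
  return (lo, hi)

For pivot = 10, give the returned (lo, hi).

pivot = 10; lo=0, mid=0, hi=10
a[mid]=18>10: swap a[0],a[10]; hi=9 → [8,5,11,4,7,6,20,15,17,10,18]
a[mid]=8<10: swap a[0],a[0]; lo=1,mid=1 → [8,5,11,4,7,6,20,15,17,10,18]
a[mid]=5<10: swap a[1],a[1]; lo=2,mid=2 → [8,5,11,4,7,6,20,15,17,10,18]
a[mid]=11>10: swap a[2],a[9]; hi=8 → [8,5,10,4,7,6,20,15,17,11,18]
a[mid]=10=10: mid=3
a[mid]=4<10: swap a[2],a[3]; lo=3,mid=4 → [8,5,4,10,7,6,20,15,17,11,18]
a[mid]=7<10: swap a[3],a[4]; lo=4,mid=5 → [8,5,4,7,10,6,20,15,17,11,18]
a[mid]=6<10: swap a[4],a[5]; lo=5,mid=6 → [8,5,4,7,6,10,20,15,17,11,18]
a[mid]=20>10: swap a[6],a[8]; hi=7 → [8,5,4,7,6,10,17,15,20,11,18]
a[mid]=17>10: swap a[6],a[7]; hi=6 → [8,5,4,7,6,10,15,17,20,11,18]
a[mid]=15>10: swap a[6],a[6]; hi=5 → [8,5,4,7,6,10,15,17,20,11,18]
end: lo=5, hi=5; a = [8,5,4,7,6,10,15,17,20,11,18]

(5, 5)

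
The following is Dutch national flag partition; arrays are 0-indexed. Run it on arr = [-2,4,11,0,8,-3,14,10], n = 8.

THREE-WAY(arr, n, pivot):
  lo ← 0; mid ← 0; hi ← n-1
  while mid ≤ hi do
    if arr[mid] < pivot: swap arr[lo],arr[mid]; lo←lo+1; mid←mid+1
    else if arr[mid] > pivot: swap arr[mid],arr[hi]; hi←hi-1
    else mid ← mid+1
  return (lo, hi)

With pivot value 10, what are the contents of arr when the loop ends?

[-2,4,0,8,-3,10,14,11]

pivot = 10; lo=0, mid=0, hi=7
arr[mid]=-2<10: swap arr[0],arr[0]; lo=1,mid=1 → [-2,4,11,0,8,-3,14,10]
arr[mid]=4<10: swap arr[1],arr[1]; lo=2,mid=2 → [-2,4,11,0,8,-3,14,10]
arr[mid]=11>10: swap arr[2],arr[7]; hi=6 → [-2,4,10,0,8,-3,14,11]
arr[mid]=10=10: mid=3
arr[mid]=0<10: swap arr[2],arr[3]; lo=3,mid=4 → [-2,4,0,10,8,-3,14,11]
arr[mid]=8<10: swap arr[3],arr[4]; lo=4,mid=5 → [-2,4,0,8,10,-3,14,11]
arr[mid]=-3<10: swap arr[4],arr[5]; lo=5,mid=6 → [-2,4,0,8,-3,10,14,11]
arr[mid]=14>10: swap arr[6],arr[6]; hi=5 → [-2,4,0,8,-3,10,14,11]
end: lo=5, hi=5; arr = [-2,4,0,8,-3,10,14,11]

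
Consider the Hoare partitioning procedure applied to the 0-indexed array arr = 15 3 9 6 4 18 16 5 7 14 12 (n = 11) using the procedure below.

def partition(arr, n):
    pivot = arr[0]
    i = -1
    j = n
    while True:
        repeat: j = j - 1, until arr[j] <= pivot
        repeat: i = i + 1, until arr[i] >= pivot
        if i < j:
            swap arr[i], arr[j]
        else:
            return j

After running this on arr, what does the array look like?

pivot = arr[0] = 15; i = -1, j = 11
j→10 (arr[10]=12≤15), i→0 (arr[0]=15≥15); i<j, swap → 12 3 9 6 4 18 16 5 7 14 15
j→9 (arr[9]=14≤15), i→5 (arr[5]=18≥15); i<j, swap → 12 3 9 6 4 14 16 5 7 18 15
j→8 (arr[8]=7≤15), i→6 (arr[6]=16≥15); i<j, swap → 12 3 9 6 4 14 7 5 16 18 15
j→7, i→8; i≥j, return j=7. arr = 12 3 9 6 4 14 7 5 16 18 15

12 3 9 6 4 14 7 5 16 18 15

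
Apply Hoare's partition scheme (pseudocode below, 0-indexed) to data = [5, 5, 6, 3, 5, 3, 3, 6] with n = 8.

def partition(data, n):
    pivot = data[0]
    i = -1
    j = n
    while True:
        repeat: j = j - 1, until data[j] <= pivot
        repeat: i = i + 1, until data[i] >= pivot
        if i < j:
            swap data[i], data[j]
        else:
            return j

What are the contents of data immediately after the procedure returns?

[3, 3, 5, 3, 6, 5, 5, 6]

pivot = data[0] = 5; i = -1, j = 8
j→6 (data[6]=3≤5), i→0 (data[0]=5≥5); i<j, swap → [3, 5, 6, 3, 5, 3, 5, 6]
j→5 (data[5]=3≤5), i→1 (data[1]=5≥5); i<j, swap → [3, 3, 6, 3, 5, 5, 5, 6]
j→4 (data[4]=5≤5), i→2 (data[2]=6≥5); i<j, swap → [3, 3, 5, 3, 6, 5, 5, 6]
j→3, i→4; i≥j, return j=3. data = [3, 3, 5, 3, 6, 5, 5, 6]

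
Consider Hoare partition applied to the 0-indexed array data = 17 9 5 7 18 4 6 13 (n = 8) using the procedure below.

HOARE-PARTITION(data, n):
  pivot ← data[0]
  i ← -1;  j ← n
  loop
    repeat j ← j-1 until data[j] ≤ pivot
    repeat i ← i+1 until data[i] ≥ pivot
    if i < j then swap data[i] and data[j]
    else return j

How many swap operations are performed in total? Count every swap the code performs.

2

pivot=17
j stops at 7 (13), i stops at 0 (17); swap ⇒ 13 9 5 7 18 4 6 17
j stops at 6 (6), i stops at 4 (18); swap ⇒ 13 9 5 7 6 4 18 17
j stops at 5, i stops at 6; i≥j ⇒ return 5. data=13 9 5 7 6 4 18 17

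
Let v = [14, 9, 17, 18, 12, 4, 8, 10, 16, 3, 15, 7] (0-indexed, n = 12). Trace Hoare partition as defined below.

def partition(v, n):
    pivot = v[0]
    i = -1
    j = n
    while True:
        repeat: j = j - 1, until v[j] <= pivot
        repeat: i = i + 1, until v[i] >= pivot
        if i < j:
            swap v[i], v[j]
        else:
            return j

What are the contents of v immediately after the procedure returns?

[7, 9, 3, 10, 12, 4, 8, 18, 16, 17, 15, 14]

pivot = v[0] = 14; i = -1, j = 12
j→11 (v[11]=7≤14), i→0 (v[0]=14≥14); i<j, swap → [7, 9, 17, 18, 12, 4, 8, 10, 16, 3, 15, 14]
j→9 (v[9]=3≤14), i→2 (v[2]=17≥14); i<j, swap → [7, 9, 3, 18, 12, 4, 8, 10, 16, 17, 15, 14]
j→7 (v[7]=10≤14), i→3 (v[3]=18≥14); i<j, swap → [7, 9, 3, 10, 12, 4, 8, 18, 16, 17, 15, 14]
j→6, i→7; i≥j, return j=6. v = [7, 9, 3, 10, 12, 4, 8, 18, 16, 17, 15, 14]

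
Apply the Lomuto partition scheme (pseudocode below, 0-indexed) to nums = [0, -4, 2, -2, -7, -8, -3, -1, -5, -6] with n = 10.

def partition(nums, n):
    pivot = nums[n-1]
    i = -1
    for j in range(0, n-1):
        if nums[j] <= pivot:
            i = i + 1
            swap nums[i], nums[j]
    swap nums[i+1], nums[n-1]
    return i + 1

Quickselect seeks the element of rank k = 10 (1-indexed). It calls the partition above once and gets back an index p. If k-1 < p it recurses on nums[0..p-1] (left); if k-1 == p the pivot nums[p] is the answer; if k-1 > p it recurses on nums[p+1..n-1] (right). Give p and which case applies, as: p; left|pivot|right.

2; right

pivot=-6, i=-1
j=0: 0>-6, skip
j=1: -4>-6, skip
j=2: 2>-6, skip
j=3: -2>-6, skip
j=4: -7≤-6, i=0, swap(0,4) ⇒ [-7, -4, 2, -2, 0, -8, -3, -1, -5, -6]
j=5: -8≤-6, i=1, swap(1,5) ⇒ [-7, -8, 2, -2, 0, -4, -3, -1, -5, -6]
j=6: -3>-6, skip
j=7: -1>-6, skip
j=8: -5>-6, skip
swap(2,9) ⇒ [-7, -8, -6, -2, 0, -4, -3, -1, -5, 2]; return 2
p = 2; k-1 = 9 > 2 ⇒ right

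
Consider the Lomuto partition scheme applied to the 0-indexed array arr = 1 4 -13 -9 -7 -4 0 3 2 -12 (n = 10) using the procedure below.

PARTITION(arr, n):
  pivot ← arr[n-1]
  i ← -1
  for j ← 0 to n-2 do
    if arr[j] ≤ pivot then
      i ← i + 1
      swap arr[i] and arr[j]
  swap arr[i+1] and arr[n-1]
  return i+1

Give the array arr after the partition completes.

pivot = arr[9] = -12; i = -1
j=0: arr[0]=1 > -12 → no swap
j=1: arr[1]=4 > -12 → no swap
j=2: arr[2]=-13 ≤ -12 → i=0, swap arr[0],arr[2] → -13 4 1 -9 -7 -4 0 3 2 -12
j=3: arr[3]=-9 > -12 → no swap
j=4: arr[4]=-7 > -12 → no swap
j=5: arr[5]=-4 > -12 → no swap
j=6: arr[6]=0 > -12 → no swap
j=7: arr[7]=3 > -12 → no swap
j=8: arr[8]=2 > -12 → no swap
final swap arr[1],arr[9] → -13 -12 1 -9 -7 -4 0 3 2 4; return 1

-13 -12 1 -9 -7 -4 0 3 2 4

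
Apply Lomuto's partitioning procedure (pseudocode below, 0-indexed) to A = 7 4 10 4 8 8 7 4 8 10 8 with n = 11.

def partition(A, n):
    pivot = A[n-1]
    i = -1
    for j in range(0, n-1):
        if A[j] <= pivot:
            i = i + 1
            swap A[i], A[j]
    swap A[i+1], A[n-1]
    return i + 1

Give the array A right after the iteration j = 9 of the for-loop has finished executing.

7 4 4 8 8 7 4 8 10 10 8

pivot = A[10] = 8; i = -1
j=0: A[0]=7 ≤ 8 → i=0, swap A[0],A[0] (no change) → 7 4 10 4 8 8 7 4 8 10 8
j=1: A[1]=4 ≤ 8 → i=1, swap A[1],A[1] (no change) → 7 4 10 4 8 8 7 4 8 10 8
j=2: A[2]=10 > 8 → no swap
j=3: A[3]=4 ≤ 8 → i=2, swap A[2],A[3] → 7 4 4 10 8 8 7 4 8 10 8
j=4: A[4]=8 ≤ 8 → i=3, swap A[3],A[4] → 7 4 4 8 10 8 7 4 8 10 8
j=5: A[5]=8 ≤ 8 → i=4, swap A[4],A[5] → 7 4 4 8 8 10 7 4 8 10 8
j=6: A[6]=7 ≤ 8 → i=5, swap A[5],A[6] → 7 4 4 8 8 7 10 4 8 10 8
j=7: A[7]=4 ≤ 8 → i=6, swap A[6],A[7] → 7 4 4 8 8 7 4 10 8 10 8
j=8: A[8]=8 ≤ 8 → i=7, swap A[7],A[8] → 7 4 4 8 8 7 4 8 10 10 8
j=9: A[9]=10 > 8 → no swap
(after j=9) A = 7 4 4 8 8 7 4 8 10 10 8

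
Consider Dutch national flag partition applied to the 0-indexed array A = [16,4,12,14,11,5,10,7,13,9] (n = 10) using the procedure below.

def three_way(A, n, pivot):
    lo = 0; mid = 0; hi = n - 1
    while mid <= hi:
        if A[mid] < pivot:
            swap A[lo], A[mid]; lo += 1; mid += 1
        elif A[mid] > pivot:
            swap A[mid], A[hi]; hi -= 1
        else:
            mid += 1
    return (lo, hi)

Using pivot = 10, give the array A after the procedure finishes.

[9,4,7,5,10,11,14,13,12,16]

pivot = 10; lo=0, mid=0, hi=9
A[mid]=16>10: swap A[0],A[9]; hi=8 → [9,4,12,14,11,5,10,7,13,16]
A[mid]=9<10: swap A[0],A[0]; lo=1,mid=1 → [9,4,12,14,11,5,10,7,13,16]
A[mid]=4<10: swap A[1],A[1]; lo=2,mid=2 → [9,4,12,14,11,5,10,7,13,16]
A[mid]=12>10: swap A[2],A[8]; hi=7 → [9,4,13,14,11,5,10,7,12,16]
A[mid]=13>10: swap A[2],A[7]; hi=6 → [9,4,7,14,11,5,10,13,12,16]
A[mid]=7<10: swap A[2],A[2]; lo=3,mid=3 → [9,4,7,14,11,5,10,13,12,16]
A[mid]=14>10: swap A[3],A[6]; hi=5 → [9,4,7,10,11,5,14,13,12,16]
A[mid]=10=10: mid=4
A[mid]=11>10: swap A[4],A[5]; hi=4 → [9,4,7,10,5,11,14,13,12,16]
A[mid]=5<10: swap A[3],A[4]; lo=4,mid=5 → [9,4,7,5,10,11,14,13,12,16]
end: lo=4, hi=4; A = [9,4,7,5,10,11,14,13,12,16]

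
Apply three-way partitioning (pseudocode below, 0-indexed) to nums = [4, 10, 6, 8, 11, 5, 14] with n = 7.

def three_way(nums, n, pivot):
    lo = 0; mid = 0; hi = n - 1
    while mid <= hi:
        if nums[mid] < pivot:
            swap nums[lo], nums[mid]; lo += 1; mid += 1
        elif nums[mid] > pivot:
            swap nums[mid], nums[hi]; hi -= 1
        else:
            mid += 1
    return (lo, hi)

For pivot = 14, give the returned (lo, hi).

(6, 6)

pivot = 14; lo=0, mid=0, hi=6
nums[mid]=4<14: swap nums[0],nums[0]; lo=1,mid=1 → [4, 10, 6, 8, 11, 5, 14]
nums[mid]=10<14: swap nums[1],nums[1]; lo=2,mid=2 → [4, 10, 6, 8, 11, 5, 14]
nums[mid]=6<14: swap nums[2],nums[2]; lo=3,mid=3 → [4, 10, 6, 8, 11, 5, 14]
nums[mid]=8<14: swap nums[3],nums[3]; lo=4,mid=4 → [4, 10, 6, 8, 11, 5, 14]
nums[mid]=11<14: swap nums[4],nums[4]; lo=5,mid=5 → [4, 10, 6, 8, 11, 5, 14]
nums[mid]=5<14: swap nums[5],nums[5]; lo=6,mid=6 → [4, 10, 6, 8, 11, 5, 14]
nums[mid]=14=14: mid=7
end: lo=6, hi=6; nums = [4, 10, 6, 8, 11, 5, 14]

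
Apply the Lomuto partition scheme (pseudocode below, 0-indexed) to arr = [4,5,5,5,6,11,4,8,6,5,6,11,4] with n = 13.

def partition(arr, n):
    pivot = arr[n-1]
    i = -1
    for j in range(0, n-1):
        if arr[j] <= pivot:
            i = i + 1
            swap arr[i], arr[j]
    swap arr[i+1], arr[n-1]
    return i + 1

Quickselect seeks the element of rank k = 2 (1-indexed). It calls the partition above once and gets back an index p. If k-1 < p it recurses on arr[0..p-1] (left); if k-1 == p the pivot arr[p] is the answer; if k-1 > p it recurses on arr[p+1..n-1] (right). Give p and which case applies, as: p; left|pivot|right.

2; left

pivot = arr[12] = 4; i = -1
j=0: arr[0]=4 ≤ 4 → i=0, swap arr[0],arr[0] (no change) → [4,5,5,5,6,11,4,8,6,5,6,11,4]
j=1: arr[1]=5 > 4 → no swap
j=2: arr[2]=5 > 4 → no swap
j=3: arr[3]=5 > 4 → no swap
j=4: arr[4]=6 > 4 → no swap
j=5: arr[5]=11 > 4 → no swap
j=6: arr[6]=4 ≤ 4 → i=1, swap arr[1],arr[6] → [4,4,5,5,6,11,5,8,6,5,6,11,4]
j=7: arr[7]=8 > 4 → no swap
j=8: arr[8]=6 > 4 → no swap
j=9: arr[9]=5 > 4 → no swap
j=10: arr[10]=6 > 4 → no swap
j=11: arr[11]=11 > 4 → no swap
final swap arr[2],arr[12] → [4,4,4,5,6,11,5,8,6,5,6,11,5]; return 2
p = 2; k-1 = 1 < 2 ⇒ left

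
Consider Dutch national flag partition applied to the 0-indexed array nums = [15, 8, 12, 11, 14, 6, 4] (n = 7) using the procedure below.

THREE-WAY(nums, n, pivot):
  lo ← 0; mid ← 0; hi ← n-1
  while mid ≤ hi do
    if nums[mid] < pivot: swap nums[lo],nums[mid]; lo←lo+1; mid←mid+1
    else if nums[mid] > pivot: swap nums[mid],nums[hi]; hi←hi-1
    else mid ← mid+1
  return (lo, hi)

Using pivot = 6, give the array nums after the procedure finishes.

[4, 6, 11, 14, 12, 8, 15]

lo=0 mid=0 hi=6
15>6: swap(0,6), hi=5 ⇒ [4, 8, 12, 11, 14, 6, 15]
4<6: swap(0,0), lo=1 mid=1 ⇒ [4, 8, 12, 11, 14, 6, 15]
8>6: swap(1,5), hi=4 ⇒ [4, 6, 12, 11, 14, 8, 15]
6=6: mid=2
12>6: swap(2,4), hi=3 ⇒ [4, 6, 14, 11, 12, 8, 15]
14>6: swap(2,3), hi=2 ⇒ [4, 6, 11, 14, 12, 8, 15]
11>6: swap(2,2), hi=1 ⇒ [4, 6, 11, 14, 12, 8, 15]
done. lo=1 hi=1; nums=[4, 6, 11, 14, 12, 8, 15]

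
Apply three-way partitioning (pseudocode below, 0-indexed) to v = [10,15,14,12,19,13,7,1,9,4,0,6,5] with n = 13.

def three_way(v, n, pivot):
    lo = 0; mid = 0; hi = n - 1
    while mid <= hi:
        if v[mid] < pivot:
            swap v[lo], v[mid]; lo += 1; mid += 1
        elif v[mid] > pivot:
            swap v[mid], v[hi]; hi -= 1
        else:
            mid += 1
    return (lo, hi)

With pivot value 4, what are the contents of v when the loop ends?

pivot = 4; lo=0, mid=0, hi=12
v[mid]=10>4: swap v[0],v[12]; hi=11 → [5,15,14,12,19,13,7,1,9,4,0,6,10]
v[mid]=5>4: swap v[0],v[11]; hi=10 → [6,15,14,12,19,13,7,1,9,4,0,5,10]
v[mid]=6>4: swap v[0],v[10]; hi=9 → [0,15,14,12,19,13,7,1,9,4,6,5,10]
v[mid]=0<4: swap v[0],v[0]; lo=1,mid=1 → [0,15,14,12,19,13,7,1,9,4,6,5,10]
v[mid]=15>4: swap v[1],v[9]; hi=8 → [0,4,14,12,19,13,7,1,9,15,6,5,10]
v[mid]=4=4: mid=2
v[mid]=14>4: swap v[2],v[8]; hi=7 → [0,4,9,12,19,13,7,1,14,15,6,5,10]
v[mid]=9>4: swap v[2],v[7]; hi=6 → [0,4,1,12,19,13,7,9,14,15,6,5,10]
v[mid]=1<4: swap v[1],v[2]; lo=2,mid=3 → [0,1,4,12,19,13,7,9,14,15,6,5,10]
v[mid]=12>4: swap v[3],v[6]; hi=5 → [0,1,4,7,19,13,12,9,14,15,6,5,10]
v[mid]=7>4: swap v[3],v[5]; hi=4 → [0,1,4,13,19,7,12,9,14,15,6,5,10]
v[mid]=13>4: swap v[3],v[4]; hi=3 → [0,1,4,19,13,7,12,9,14,15,6,5,10]
v[mid]=19>4: swap v[3],v[3]; hi=2 → [0,1,4,19,13,7,12,9,14,15,6,5,10]
end: lo=2, hi=2; v = [0,1,4,19,13,7,12,9,14,15,6,5,10]

[0,1,4,19,13,7,12,9,14,15,6,5,10]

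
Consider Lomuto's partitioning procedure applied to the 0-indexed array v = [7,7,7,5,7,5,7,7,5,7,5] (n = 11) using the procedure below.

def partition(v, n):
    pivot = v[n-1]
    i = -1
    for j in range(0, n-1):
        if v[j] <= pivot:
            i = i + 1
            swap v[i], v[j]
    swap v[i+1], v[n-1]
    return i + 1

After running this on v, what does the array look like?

pivot=5, i=-1
j=0: 7>5, skip
j=1: 7>5, skip
j=2: 7>5, skip
j=3: 5≤5, i=0, swap(0,3) ⇒ [5,7,7,7,7,5,7,7,5,7,5]
j=4: 7>5, skip
j=5: 5≤5, i=1, swap(1,5) ⇒ [5,5,7,7,7,7,7,7,5,7,5]
j=6: 7>5, skip
j=7: 7>5, skip
j=8: 5≤5, i=2, swap(2,8) ⇒ [5,5,5,7,7,7,7,7,7,7,5]
j=9: 7>5, skip
swap(3,10) ⇒ [5,5,5,5,7,7,7,7,7,7,7]; return 3

[5,5,5,5,7,7,7,7,7,7,7]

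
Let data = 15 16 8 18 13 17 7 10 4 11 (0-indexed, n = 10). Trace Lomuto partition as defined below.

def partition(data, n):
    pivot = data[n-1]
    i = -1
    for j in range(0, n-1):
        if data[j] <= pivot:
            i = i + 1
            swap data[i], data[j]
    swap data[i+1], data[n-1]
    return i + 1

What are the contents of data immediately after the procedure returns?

8 7 10 4 11 17 16 15 18 13

pivot=11, i=-1
j=0: 15>11, skip
j=1: 16>11, skip
j=2: 8≤11, i=0, swap(0,2) ⇒ 8 16 15 18 13 17 7 10 4 11
j=3: 18>11, skip
j=4: 13>11, skip
j=5: 17>11, skip
j=6: 7≤11, i=1, swap(1,6) ⇒ 8 7 15 18 13 17 16 10 4 11
j=7: 10≤11, i=2, swap(2,7) ⇒ 8 7 10 18 13 17 16 15 4 11
j=8: 4≤11, i=3, swap(3,8) ⇒ 8 7 10 4 13 17 16 15 18 11
swap(4,9) ⇒ 8 7 10 4 11 17 16 15 18 13; return 4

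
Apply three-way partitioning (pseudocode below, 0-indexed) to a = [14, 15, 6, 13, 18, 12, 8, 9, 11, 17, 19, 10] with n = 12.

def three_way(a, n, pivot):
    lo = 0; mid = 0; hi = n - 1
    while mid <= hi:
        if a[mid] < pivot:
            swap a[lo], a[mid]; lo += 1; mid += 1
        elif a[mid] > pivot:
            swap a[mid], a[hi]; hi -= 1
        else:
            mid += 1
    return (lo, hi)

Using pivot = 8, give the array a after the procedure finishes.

[6, 8, 13, 18, 12, 15, 9, 11, 17, 19, 10, 14]

lo=0 mid=0 hi=11
14>8: swap(0,11), hi=10 ⇒ [10, 15, 6, 13, 18, 12, 8, 9, 11, 17, 19, 14]
10>8: swap(0,10), hi=9 ⇒ [19, 15, 6, 13, 18, 12, 8, 9, 11, 17, 10, 14]
19>8: swap(0,9), hi=8 ⇒ [17, 15, 6, 13, 18, 12, 8, 9, 11, 19, 10, 14]
17>8: swap(0,8), hi=7 ⇒ [11, 15, 6, 13, 18, 12, 8, 9, 17, 19, 10, 14]
11>8: swap(0,7), hi=6 ⇒ [9, 15, 6, 13, 18, 12, 8, 11, 17, 19, 10, 14]
9>8: swap(0,6), hi=5 ⇒ [8, 15, 6, 13, 18, 12, 9, 11, 17, 19, 10, 14]
8=8: mid=1
15>8: swap(1,5), hi=4 ⇒ [8, 12, 6, 13, 18, 15, 9, 11, 17, 19, 10, 14]
12>8: swap(1,4), hi=3 ⇒ [8, 18, 6, 13, 12, 15, 9, 11, 17, 19, 10, 14]
18>8: swap(1,3), hi=2 ⇒ [8, 13, 6, 18, 12, 15, 9, 11, 17, 19, 10, 14]
13>8: swap(1,2), hi=1 ⇒ [8, 6, 13, 18, 12, 15, 9, 11, 17, 19, 10, 14]
6<8: swap(0,1), lo=1 mid=2 ⇒ [6, 8, 13, 18, 12, 15, 9, 11, 17, 19, 10, 14]
done. lo=1 hi=1; a=[6, 8, 13, 18, 12, 15, 9, 11, 17, 19, 10, 14]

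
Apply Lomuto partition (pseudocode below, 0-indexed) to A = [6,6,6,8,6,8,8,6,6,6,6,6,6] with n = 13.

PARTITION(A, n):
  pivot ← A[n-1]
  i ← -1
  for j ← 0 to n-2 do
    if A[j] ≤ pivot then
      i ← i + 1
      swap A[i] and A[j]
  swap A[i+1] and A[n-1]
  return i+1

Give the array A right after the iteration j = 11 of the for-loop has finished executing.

pivot = A[12] = 6; i = -1
j=0: A[0]=6 ≤ 6 → i=0, swap A[0],A[0] (no change) → [6,6,6,8,6,8,8,6,6,6,6,6,6]
j=1: A[1]=6 ≤ 6 → i=1, swap A[1],A[1] (no change) → [6,6,6,8,6,8,8,6,6,6,6,6,6]
j=2: A[2]=6 ≤ 6 → i=2, swap A[2],A[2] (no change) → [6,6,6,8,6,8,8,6,6,6,6,6,6]
j=3: A[3]=8 > 6 → no swap
j=4: A[4]=6 ≤ 6 → i=3, swap A[3],A[4] → [6,6,6,6,8,8,8,6,6,6,6,6,6]
j=5: A[5]=8 > 6 → no swap
j=6: A[6]=8 > 6 → no swap
j=7: A[7]=6 ≤ 6 → i=4, swap A[4],A[7] → [6,6,6,6,6,8,8,8,6,6,6,6,6]
j=8: A[8]=6 ≤ 6 → i=5, swap A[5],A[8] → [6,6,6,6,6,6,8,8,8,6,6,6,6]
j=9: A[9]=6 ≤ 6 → i=6, swap A[6],A[9] → [6,6,6,6,6,6,6,8,8,8,6,6,6]
j=10: A[10]=6 ≤ 6 → i=7, swap A[7],A[10] → [6,6,6,6,6,6,6,6,8,8,8,6,6]
j=11: A[11]=6 ≤ 6 → i=8, swap A[8],A[11] → [6,6,6,6,6,6,6,6,6,8,8,8,6]
(after j=11) A = [6,6,6,6,6,6,6,6,6,8,8,8,6]

[6,6,6,6,6,6,6,6,6,8,8,8,6]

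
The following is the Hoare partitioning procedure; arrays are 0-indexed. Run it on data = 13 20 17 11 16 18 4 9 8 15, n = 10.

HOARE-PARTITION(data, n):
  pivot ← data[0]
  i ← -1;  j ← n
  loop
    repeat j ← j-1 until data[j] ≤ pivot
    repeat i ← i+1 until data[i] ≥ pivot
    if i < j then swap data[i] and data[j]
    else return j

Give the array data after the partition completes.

pivot = data[0] = 13; i = -1, j = 10
j→8 (data[8]=8≤13), i→0 (data[0]=13≥13); i<j, swap → 8 20 17 11 16 18 4 9 13 15
j→7 (data[7]=9≤13), i→1 (data[1]=20≥13); i<j, swap → 8 9 17 11 16 18 4 20 13 15
j→6 (data[6]=4≤13), i→2 (data[2]=17≥13); i<j, swap → 8 9 4 11 16 18 17 20 13 15
j→3, i→4; i≥j, return j=3. data = 8 9 4 11 16 18 17 20 13 15

8 9 4 11 16 18 17 20 13 15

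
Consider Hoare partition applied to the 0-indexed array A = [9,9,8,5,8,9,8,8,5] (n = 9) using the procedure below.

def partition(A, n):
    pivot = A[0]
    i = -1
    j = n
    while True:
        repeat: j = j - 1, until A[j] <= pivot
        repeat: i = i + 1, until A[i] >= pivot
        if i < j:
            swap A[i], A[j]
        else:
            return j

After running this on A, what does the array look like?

[5,8,8,5,8,8,9,9,9]

pivot = A[0] = 9; i = -1, j = 9
j→8 (A[8]=5≤9), i→0 (A[0]=9≥9); i<j, swap → [5,9,8,5,8,9,8,8,9]
j→7 (A[7]=8≤9), i→1 (A[1]=9≥9); i<j, swap → [5,8,8,5,8,9,8,9,9]
j→6 (A[6]=8≤9), i→5 (A[5]=9≥9); i<j, swap → [5,8,8,5,8,8,9,9,9]
j→5, i→6; i≥j, return j=5. A = [5,8,8,5,8,8,9,9,9]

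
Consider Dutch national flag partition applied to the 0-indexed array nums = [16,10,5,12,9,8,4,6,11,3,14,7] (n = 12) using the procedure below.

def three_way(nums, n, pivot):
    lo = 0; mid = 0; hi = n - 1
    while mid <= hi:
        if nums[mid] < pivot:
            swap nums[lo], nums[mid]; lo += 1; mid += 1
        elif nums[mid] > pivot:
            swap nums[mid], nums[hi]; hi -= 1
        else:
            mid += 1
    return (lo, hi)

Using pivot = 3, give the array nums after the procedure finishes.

pivot = 3; lo=0, mid=0, hi=11
nums[mid]=16>3: swap nums[0],nums[11]; hi=10 → [7,10,5,12,9,8,4,6,11,3,14,16]
nums[mid]=7>3: swap nums[0],nums[10]; hi=9 → [14,10,5,12,9,8,4,6,11,3,7,16]
nums[mid]=14>3: swap nums[0],nums[9]; hi=8 → [3,10,5,12,9,8,4,6,11,14,7,16]
nums[mid]=3=3: mid=1
nums[mid]=10>3: swap nums[1],nums[8]; hi=7 → [3,11,5,12,9,8,4,6,10,14,7,16]
nums[mid]=11>3: swap nums[1],nums[7]; hi=6 → [3,6,5,12,9,8,4,11,10,14,7,16]
nums[mid]=6>3: swap nums[1],nums[6]; hi=5 → [3,4,5,12,9,8,6,11,10,14,7,16]
nums[mid]=4>3: swap nums[1],nums[5]; hi=4 → [3,8,5,12,9,4,6,11,10,14,7,16]
nums[mid]=8>3: swap nums[1],nums[4]; hi=3 → [3,9,5,12,8,4,6,11,10,14,7,16]
nums[mid]=9>3: swap nums[1],nums[3]; hi=2 → [3,12,5,9,8,4,6,11,10,14,7,16]
nums[mid]=12>3: swap nums[1],nums[2]; hi=1 → [3,5,12,9,8,4,6,11,10,14,7,16]
nums[mid]=5>3: swap nums[1],nums[1]; hi=0 → [3,5,12,9,8,4,6,11,10,14,7,16]
end: lo=0, hi=0; nums = [3,5,12,9,8,4,6,11,10,14,7,16]

[3,5,12,9,8,4,6,11,10,14,7,16]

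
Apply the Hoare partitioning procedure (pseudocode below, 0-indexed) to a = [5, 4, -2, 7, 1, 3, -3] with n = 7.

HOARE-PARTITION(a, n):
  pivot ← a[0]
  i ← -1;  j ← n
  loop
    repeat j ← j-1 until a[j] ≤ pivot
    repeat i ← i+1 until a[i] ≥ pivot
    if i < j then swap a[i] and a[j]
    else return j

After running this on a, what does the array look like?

pivot=5
j stops at 6 (-3), i stops at 0 (5); swap ⇒ [-3, 4, -2, 7, 1, 3, 5]
j stops at 5 (3), i stops at 3 (7); swap ⇒ [-3, 4, -2, 3, 1, 7, 5]
j stops at 4, i stops at 5; i≥j ⇒ return 4. a=[-3, 4, -2, 3, 1, 7, 5]

[-3, 4, -2, 3, 1, 7, 5]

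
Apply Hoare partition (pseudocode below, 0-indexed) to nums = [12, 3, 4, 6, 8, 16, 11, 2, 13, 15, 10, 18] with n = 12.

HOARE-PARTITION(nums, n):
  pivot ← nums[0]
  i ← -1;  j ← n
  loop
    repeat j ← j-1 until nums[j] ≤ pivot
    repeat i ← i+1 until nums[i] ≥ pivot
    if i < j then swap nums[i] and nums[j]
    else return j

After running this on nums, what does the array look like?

[10, 3, 4, 6, 8, 2, 11, 16, 13, 15, 12, 18]

pivot=12
j stops at 10 (10), i stops at 0 (12); swap ⇒ [10, 3, 4, 6, 8, 16, 11, 2, 13, 15, 12, 18]
j stops at 7 (2), i stops at 5 (16); swap ⇒ [10, 3, 4, 6, 8, 2, 11, 16, 13, 15, 12, 18]
j stops at 6, i stops at 7; i≥j ⇒ return 6. nums=[10, 3, 4, 6, 8, 2, 11, 16, 13, 15, 12, 18]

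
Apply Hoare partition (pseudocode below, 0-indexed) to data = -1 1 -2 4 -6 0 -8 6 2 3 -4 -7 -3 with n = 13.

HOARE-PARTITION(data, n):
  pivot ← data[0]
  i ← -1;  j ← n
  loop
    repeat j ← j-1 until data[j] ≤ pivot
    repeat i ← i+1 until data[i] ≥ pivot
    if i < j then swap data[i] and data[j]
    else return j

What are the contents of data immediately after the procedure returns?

pivot=-1
j stops at 12 (-3), i stops at 0 (-1); swap ⇒ -3 1 -2 4 -6 0 -8 6 2 3 -4 -7 -1
j stops at 11 (-7), i stops at 1 (1); swap ⇒ -3 -7 -2 4 -6 0 -8 6 2 3 -4 1 -1
j stops at 10 (-4), i stops at 3 (4); swap ⇒ -3 -7 -2 -4 -6 0 -8 6 2 3 4 1 -1
j stops at 6 (-8), i stops at 5 (0); swap ⇒ -3 -7 -2 -4 -6 -8 0 6 2 3 4 1 -1
j stops at 5, i stops at 6; i≥j ⇒ return 5. data=-3 -7 -2 -4 -6 -8 0 6 2 3 4 1 -1

-3 -7 -2 -4 -6 -8 0 6 2 3 4 1 -1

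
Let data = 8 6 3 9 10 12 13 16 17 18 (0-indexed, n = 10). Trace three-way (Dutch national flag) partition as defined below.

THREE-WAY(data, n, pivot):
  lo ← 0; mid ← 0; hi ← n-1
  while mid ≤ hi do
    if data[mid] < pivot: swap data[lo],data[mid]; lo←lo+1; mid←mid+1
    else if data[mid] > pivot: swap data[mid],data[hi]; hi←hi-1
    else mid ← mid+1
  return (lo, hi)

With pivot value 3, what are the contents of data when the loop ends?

3 6 9 10 12 13 16 17 18 8

lo=0 mid=0 hi=9
8>3: swap(0,9), hi=8 ⇒ 18 6 3 9 10 12 13 16 17 8
18>3: swap(0,8), hi=7 ⇒ 17 6 3 9 10 12 13 16 18 8
17>3: swap(0,7), hi=6 ⇒ 16 6 3 9 10 12 13 17 18 8
16>3: swap(0,6), hi=5 ⇒ 13 6 3 9 10 12 16 17 18 8
13>3: swap(0,5), hi=4 ⇒ 12 6 3 9 10 13 16 17 18 8
12>3: swap(0,4), hi=3 ⇒ 10 6 3 9 12 13 16 17 18 8
10>3: swap(0,3), hi=2 ⇒ 9 6 3 10 12 13 16 17 18 8
9>3: swap(0,2), hi=1 ⇒ 3 6 9 10 12 13 16 17 18 8
3=3: mid=1
6>3: swap(1,1), hi=0 ⇒ 3 6 9 10 12 13 16 17 18 8
done. lo=0 hi=0; data=3 6 9 10 12 13 16 17 18 8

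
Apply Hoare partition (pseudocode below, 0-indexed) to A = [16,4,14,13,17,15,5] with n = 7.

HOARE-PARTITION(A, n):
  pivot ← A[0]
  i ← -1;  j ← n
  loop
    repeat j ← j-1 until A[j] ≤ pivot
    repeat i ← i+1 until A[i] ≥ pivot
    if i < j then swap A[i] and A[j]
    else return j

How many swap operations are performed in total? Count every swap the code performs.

2

pivot = A[0] = 16; i = -1, j = 7
j→6 (A[6]=5≤16), i→0 (A[0]=16≥16); i<j, swap → [5,4,14,13,17,15,16]
j→5 (A[5]=15≤16), i→4 (A[4]=17≥16); i<j, swap → [5,4,14,13,15,17,16]
j→4, i→5; i≥j, return j=4. A = [5,4,14,13,15,17,16]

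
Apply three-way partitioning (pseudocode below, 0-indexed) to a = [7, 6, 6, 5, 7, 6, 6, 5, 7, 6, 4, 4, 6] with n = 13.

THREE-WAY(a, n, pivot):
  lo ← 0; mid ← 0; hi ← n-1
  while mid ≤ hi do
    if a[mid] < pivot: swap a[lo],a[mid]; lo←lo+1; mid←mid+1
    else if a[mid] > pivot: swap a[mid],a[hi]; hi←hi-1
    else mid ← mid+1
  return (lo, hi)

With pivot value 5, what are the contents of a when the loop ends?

lo=0 mid=0 hi=12
7>5: swap(0,12), hi=11 ⇒ [6, 6, 6, 5, 7, 6, 6, 5, 7, 6, 4, 4, 7]
6>5: swap(0,11), hi=10 ⇒ [4, 6, 6, 5, 7, 6, 6, 5, 7, 6, 4, 6, 7]
4<5: swap(0,0), lo=1 mid=1 ⇒ [4, 6, 6, 5, 7, 6, 6, 5, 7, 6, 4, 6, 7]
6>5: swap(1,10), hi=9 ⇒ [4, 4, 6, 5, 7, 6, 6, 5, 7, 6, 6, 6, 7]
4<5: swap(1,1), lo=2 mid=2 ⇒ [4, 4, 6, 5, 7, 6, 6, 5, 7, 6, 6, 6, 7]
6>5: swap(2,9), hi=8 ⇒ [4, 4, 6, 5, 7, 6, 6, 5, 7, 6, 6, 6, 7]
6>5: swap(2,8), hi=7 ⇒ [4, 4, 7, 5, 7, 6, 6, 5, 6, 6, 6, 6, 7]
7>5: swap(2,7), hi=6 ⇒ [4, 4, 5, 5, 7, 6, 6, 7, 6, 6, 6, 6, 7]
5=5: mid=3
5=5: mid=4
7>5: swap(4,6), hi=5 ⇒ [4, 4, 5, 5, 6, 6, 7, 7, 6, 6, 6, 6, 7]
6>5: swap(4,5), hi=4 ⇒ [4, 4, 5, 5, 6, 6, 7, 7, 6, 6, 6, 6, 7]
6>5: swap(4,4), hi=3 ⇒ [4, 4, 5, 5, 6, 6, 7, 7, 6, 6, 6, 6, 7]
done. lo=2 hi=3; a=[4, 4, 5, 5, 6, 6, 7, 7, 6, 6, 6, 6, 7]

[4, 4, 5, 5, 6, 6, 7, 7, 6, 6, 6, 6, 7]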